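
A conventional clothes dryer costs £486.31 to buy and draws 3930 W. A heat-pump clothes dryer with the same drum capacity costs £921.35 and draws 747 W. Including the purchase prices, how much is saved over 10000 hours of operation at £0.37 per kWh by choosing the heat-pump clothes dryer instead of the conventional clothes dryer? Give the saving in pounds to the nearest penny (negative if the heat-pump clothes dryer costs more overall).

conventional clothes dryer: £486.31 + (3930/1000) kW × 10000 h × £0.37 = £486.31 + £14541 = £15027.31
heat-pump clothes dryer: £921.35 + (747/1000) kW × 10000 h × £0.37 = £921.35 + £2763.9 = £3685.25
Saving = £15027.31 − £3685.25 = £11342.06

£11342.06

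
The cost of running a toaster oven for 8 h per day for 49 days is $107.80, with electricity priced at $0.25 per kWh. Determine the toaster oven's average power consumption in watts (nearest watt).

Energy = $107.80 ÷ $0.25/kWh = 431.2 kWh
Runtime = 8 h/day × 49 days = 392 h
Power = 431.2 kWh ÷ 392 h = 1.1 kW = 1100 W

1100 W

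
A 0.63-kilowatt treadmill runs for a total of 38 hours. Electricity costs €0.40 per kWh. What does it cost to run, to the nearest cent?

€9.58

Energy = 0.63 kW × 38 h = 23.94 kWh
Cost = 23.94 kWh × €0.40/kWh = €9.58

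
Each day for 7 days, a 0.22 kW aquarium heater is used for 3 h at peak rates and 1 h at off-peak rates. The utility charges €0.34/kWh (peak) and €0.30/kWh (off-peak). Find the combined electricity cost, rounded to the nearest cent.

€2.03

Peak energy = 0.22 kW × 3 h × 7 = 4.62 kWh
Off-peak energy = 0.22 kW × 1 h × 7 = 1.54 kWh
Cost = 4.62 × €0.34 + 1.54 × €0.30 = €1.5708 + €0.462 = €2.03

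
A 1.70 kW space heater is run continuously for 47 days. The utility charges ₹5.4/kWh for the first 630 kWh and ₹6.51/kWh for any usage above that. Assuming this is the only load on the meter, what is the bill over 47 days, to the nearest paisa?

Runtime = 24 h × 47 = 1128 h
Energy = 1.7 kW × 1128 h = 1917.6 kWh
Tier 1 (0–630 kWh): 630 × ₹5.4 = ₹3402
Above 630 kWh: 1287.6 × ₹6.51 = ₹8382.276
Bill = ₹11784.28

₹11784.28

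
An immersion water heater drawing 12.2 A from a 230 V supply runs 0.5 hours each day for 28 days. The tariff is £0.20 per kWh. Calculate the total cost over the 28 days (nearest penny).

Power = 12.2 A × 230 V = 2806 W = 2.806 kW
Runtime = 0.5 h/day × 28 days = 14 h
Energy = 2.806 kW × 14 h = 39.284 kWh
Cost = 39.284 kWh × £0.20/kWh = £7.86

£7.86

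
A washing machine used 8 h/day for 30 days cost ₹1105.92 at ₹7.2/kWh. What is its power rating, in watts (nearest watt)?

640 W

Energy = ₹1105.92 ÷ ₹7.2/kWh = 153.6 kWh
Runtime = 8 h/day × 30 days = 240 h
Power = 153.6 kWh ÷ 240 h = 0.64 kW = 640 W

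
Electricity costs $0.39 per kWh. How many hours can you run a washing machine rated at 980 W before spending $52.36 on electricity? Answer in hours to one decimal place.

Energy available = $52.36 ÷ $0.39/kWh = 134.2564 kWh
Hours = 134.2564 kWh ÷ 0.98 kW = 137.0 h

137.0 h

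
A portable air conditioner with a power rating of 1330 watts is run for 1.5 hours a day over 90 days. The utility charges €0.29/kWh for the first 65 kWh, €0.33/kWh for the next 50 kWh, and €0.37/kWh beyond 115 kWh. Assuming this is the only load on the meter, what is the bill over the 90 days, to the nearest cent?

€59.23

Runtime = 1.5 h/day × 90 days = 135 h
Energy = 1.33 kW × 135 h = 179.55 kWh
Tier 1 (0–65 kWh): 65 × €0.29 = €18.85
Tier 2 (65–115 kWh): 50 × €0.33 = €16.5
Above 115 kWh: 64.55 × €0.37 = €23.8835
Bill = €59.23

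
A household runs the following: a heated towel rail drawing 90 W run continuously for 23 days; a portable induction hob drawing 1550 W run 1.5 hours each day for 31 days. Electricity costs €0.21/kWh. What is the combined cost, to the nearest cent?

heated towel rail: Runtime = 24 h × 23 = 552 h
heated towel rail: 0.09 kW × 552 h = 49.68 kWh
portable induction hob: Runtime = 1.5 h/day × 31 days = 46.5 h
portable induction hob: 1.55 kW × 46.5 h = 72.075 kWh
Total energy = 121.755 kWh
Cost = 121.755 × €0.21 = €25.57

€25.57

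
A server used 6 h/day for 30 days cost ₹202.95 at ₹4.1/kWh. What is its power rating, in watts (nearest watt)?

Energy = ₹202.95 ÷ ₹4.1/kWh = 49.5 kWh
Runtime = 6 h/day × 30 days = 180 h
Power = 49.5 kWh ÷ 180 h = 0.275 kW = 275 W

275 W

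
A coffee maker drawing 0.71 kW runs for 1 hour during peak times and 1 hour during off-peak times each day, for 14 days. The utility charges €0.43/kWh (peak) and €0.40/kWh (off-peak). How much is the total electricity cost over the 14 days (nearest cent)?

Peak energy = 0.71 kW × 1 h × 14 = 9.94 kWh
Off-peak energy = 0.71 kW × 1 h × 14 = 9.94 kWh
Cost = 9.94 × €0.43 + 9.94 × €0.40 = €4.2742 + €3.976 = €8.25

€8.25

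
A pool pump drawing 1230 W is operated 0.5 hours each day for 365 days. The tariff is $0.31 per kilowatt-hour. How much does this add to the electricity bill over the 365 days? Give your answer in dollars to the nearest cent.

Runtime = 0.5 h/day × 365 days = 182.5 h
Energy = 1.23 kW × 182.5 h = 224.475 kWh
Cost = 224.475 kWh × $0.31/kWh = $69.59

$69.59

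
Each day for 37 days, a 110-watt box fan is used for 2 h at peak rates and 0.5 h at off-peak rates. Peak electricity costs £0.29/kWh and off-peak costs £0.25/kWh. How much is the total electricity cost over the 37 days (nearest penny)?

Peak energy = 0.11 kW × 2 h × 37 = 8.14 kWh
Off-peak energy = 0.11 kW × 0.5 h × 37 = 2.035 kWh
Cost = 8.14 × £0.29 + 2.035 × £0.25 = £2.3606 + £0.50875 = £2.87

£2.87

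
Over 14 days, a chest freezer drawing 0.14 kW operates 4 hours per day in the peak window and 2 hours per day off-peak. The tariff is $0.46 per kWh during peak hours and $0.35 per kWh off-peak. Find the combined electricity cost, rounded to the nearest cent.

Peak energy = 0.14 kW × 4 h × 14 = 7.84 kWh
Off-peak energy = 0.14 kW × 2 h × 14 = 3.92 kWh
Cost = 7.84 × $0.46 + 3.92 × $0.35 = $3.6064 + $1.372 = $4.98

$4.98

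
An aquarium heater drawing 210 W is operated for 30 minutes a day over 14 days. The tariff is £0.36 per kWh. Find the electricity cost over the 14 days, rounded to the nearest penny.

£0.53

Runtime = 30 min × 14 = 420 min = 7 h
Energy = 0.21 kW × 7 h = 1.47 kWh
Cost = 1.47 kWh × £0.36/kWh = £0.53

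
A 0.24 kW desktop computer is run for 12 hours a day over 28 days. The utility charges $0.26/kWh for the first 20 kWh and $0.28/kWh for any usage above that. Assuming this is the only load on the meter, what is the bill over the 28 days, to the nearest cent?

$22.18

Runtime = 12 h/day × 28 days = 336 h
Energy = 0.24 kW × 336 h = 80.64 kWh
Tier 1 (0–20 kWh): 20 × $0.26 = $5.2
Above 20 kWh: 60.64 × $0.28 = $16.9792
Bill = $22.18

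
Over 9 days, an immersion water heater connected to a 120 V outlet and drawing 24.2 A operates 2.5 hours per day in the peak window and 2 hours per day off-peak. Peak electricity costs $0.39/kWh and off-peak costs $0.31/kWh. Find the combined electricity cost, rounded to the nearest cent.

Power = 24.2 A × 120 V = 2904 W = 2.904 kW
Peak energy = 2.904 kW × 2.5 h × 9 = 65.34 kWh
Off-peak energy = 2.904 kW × 2 h × 9 = 52.272 kWh
Cost = 65.34 × $0.39 + 52.272 × $0.31 = $25.4826 + $16.20432 = $41.69

$41.69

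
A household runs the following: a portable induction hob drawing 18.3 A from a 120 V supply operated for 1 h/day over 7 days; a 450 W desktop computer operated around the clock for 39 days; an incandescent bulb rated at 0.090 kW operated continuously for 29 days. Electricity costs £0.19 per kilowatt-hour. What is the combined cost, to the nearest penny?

£94.85

portable induction hob: Power = 18.3 A × 120 V = 2196 W = 2.196 kW
portable induction hob: Runtime = 1 h/day × 7 days = 7 h
portable induction hob: 2.196 kW × 7 h = 15.372 kWh
desktop computer: Runtime = 24 h × 39 = 936 h
desktop computer: 0.45 kW × 936 h = 421.2 kWh
incandescent bulb: Runtime = 24 h × 29 = 696 h
incandescent bulb: 0.09 kW × 696 h = 62.64 kWh
Total energy = 499.212 kWh
Cost = 499.212 × £0.19 = £94.85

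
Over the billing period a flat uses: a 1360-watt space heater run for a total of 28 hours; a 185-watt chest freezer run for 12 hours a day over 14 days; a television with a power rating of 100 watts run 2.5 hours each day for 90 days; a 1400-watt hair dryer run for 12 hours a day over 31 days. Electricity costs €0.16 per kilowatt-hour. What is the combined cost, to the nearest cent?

€97.99

space heater: 1.36 kW × 28 h = 38.08 kWh
chest freezer: Runtime = 12 h/day × 14 days = 168 h
chest freezer: 0.185 kW × 168 h = 31.08 kWh
television: Runtime = 2.5 h/day × 90 days = 225 h
television: 0.1 kW × 225 h = 22.5 kWh
hair dryer: Runtime = 12 h/day × 31 days = 372 h
hair dryer: 1.4 kW × 372 h = 520.8 kWh
Total energy = 612.46 kWh
Cost = 612.46 × €0.16 = €97.99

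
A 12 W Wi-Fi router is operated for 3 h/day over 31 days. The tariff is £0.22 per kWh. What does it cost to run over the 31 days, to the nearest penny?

Runtime = 3 h/day × 31 days = 93 h
Energy = 0.012 kW × 93 h = 1.116 kWh
Cost = 1.116 kWh × £0.22/kWh = £0.25

£0.25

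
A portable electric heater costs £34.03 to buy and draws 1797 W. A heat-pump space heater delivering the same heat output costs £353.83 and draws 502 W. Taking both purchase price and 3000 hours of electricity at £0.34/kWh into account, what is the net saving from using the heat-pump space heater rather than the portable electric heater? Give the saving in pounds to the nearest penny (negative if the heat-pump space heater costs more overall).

£1001.10

portable electric heater: £34.03 + (1797/1000) kW × 3000 h × £0.34 = £34.03 + £1832.94 = £1866.97
heat-pump space heater: £353.83 + (502/1000) kW × 3000 h × £0.34 = £353.83 + £512.04 = £865.87
Saving = £1866.97 − £865.87 = £1001.1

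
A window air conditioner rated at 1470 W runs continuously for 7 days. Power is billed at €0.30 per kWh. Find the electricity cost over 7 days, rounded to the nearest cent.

Runtime = 24 h × 7 = 168 h
Energy = 1.47 kW × 168 h = 246.96 kWh
Cost = 246.96 kWh × €0.30/kWh = €74.09

€74.09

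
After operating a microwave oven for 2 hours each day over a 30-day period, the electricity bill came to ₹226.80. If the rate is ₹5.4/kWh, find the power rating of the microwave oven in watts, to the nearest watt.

Energy = ₹226.80 ÷ ₹5.4/kWh = 42 kWh
Runtime = 2 h/day × 30 days = 60 h
Power = 42 kWh ÷ 60 h = 0.7 kW = 700 W

700 W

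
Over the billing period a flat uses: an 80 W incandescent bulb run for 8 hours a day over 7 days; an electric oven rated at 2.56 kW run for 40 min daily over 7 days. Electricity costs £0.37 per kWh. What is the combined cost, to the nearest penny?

£6.08

incandescent bulb: Runtime = 8 h/day × 7 days = 56 h
incandescent bulb: 0.08 kW × 56 h = 4.48 kWh
electric oven: Runtime = 40 min × 7 = 280 min = 4.666666… h
electric oven: 2.56 kW × 4.666666… h = 11.946666… kWh
Total energy = 16.426666… kWh
Cost = 16.426666… × £0.37 = £6.08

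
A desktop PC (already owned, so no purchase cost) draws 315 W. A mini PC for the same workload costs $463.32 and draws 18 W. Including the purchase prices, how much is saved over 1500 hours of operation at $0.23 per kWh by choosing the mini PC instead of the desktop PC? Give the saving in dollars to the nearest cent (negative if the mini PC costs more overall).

-$360.86

desktop PC: $0.00 + (315/1000) kW × 1500 h × $0.23 = $0.00 + $108.675 = $108.675
mini PC: $463.32 + (18/1000) kW × 1500 h × $0.23 = $463.32 + $6.21 = $469.53
Saving = $108.675 − $469.53 = −$360.855 → -$360.86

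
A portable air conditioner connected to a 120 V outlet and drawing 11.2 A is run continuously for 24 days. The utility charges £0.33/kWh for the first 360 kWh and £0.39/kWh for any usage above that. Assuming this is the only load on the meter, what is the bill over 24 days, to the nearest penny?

£280.32

Power = 11.2 A × 120 V = 1344 W = 1.344 kW
Runtime = 24 h × 24 = 576 h
Energy = 1.344 kW × 576 h = 774.144 kWh
Tier 1 (0–360 kWh): 360 × £0.33 = £118.8
Above 360 kWh: 414.144 × £0.39 = £161.51616
Bill = £280.32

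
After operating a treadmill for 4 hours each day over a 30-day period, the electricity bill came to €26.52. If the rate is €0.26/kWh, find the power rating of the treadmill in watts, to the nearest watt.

Energy = €26.52 ÷ €0.26/kWh = 102 kWh
Runtime = 4 h/day × 30 days = 120 h
Power = 102 kWh ÷ 120 h = 0.85 kW = 850 W

850 W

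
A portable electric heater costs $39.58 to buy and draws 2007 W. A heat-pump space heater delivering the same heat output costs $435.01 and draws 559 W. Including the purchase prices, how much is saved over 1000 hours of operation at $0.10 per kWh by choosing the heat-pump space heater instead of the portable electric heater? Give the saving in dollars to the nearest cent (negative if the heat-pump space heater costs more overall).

-$250.63

portable electric heater: $39.58 + (2007/1000) kW × 1000 h × $0.10 = $39.58 + $200.7 = $240.28
heat-pump space heater: $435.01 + (559/1000) kW × 1000 h × $0.10 = $435.01 + $55.9 = $490.91
Saving = $240.28 − $490.91 = −$250.63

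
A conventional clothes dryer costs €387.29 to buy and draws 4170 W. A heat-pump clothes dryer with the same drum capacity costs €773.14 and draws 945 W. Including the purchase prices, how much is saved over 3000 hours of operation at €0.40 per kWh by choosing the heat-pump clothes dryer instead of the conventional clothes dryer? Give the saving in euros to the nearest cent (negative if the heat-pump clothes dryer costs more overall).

conventional clothes dryer: €387.29 + (4170/1000) kW × 3000 h × €0.40 = €387.29 + €5004 = €5391.29
heat-pump clothes dryer: €773.14 + (945/1000) kW × 3000 h × €0.40 = €773.14 + €1134 = €1907.14
Saving = €5391.29 − €1907.14 = €3484.15

€3484.15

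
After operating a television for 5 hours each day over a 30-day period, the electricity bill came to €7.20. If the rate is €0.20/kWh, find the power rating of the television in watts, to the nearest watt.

240 W

Energy = €7.20 ÷ €0.20/kWh = 36 kWh
Runtime = 5 h/day × 30 days = 150 h
Power = 36 kWh ÷ 150 h = 0.24 kW = 240 W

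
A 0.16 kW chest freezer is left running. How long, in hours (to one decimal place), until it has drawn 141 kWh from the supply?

881.3 h

Hours = 141 kWh ÷ 0.16 kW = 881.3 h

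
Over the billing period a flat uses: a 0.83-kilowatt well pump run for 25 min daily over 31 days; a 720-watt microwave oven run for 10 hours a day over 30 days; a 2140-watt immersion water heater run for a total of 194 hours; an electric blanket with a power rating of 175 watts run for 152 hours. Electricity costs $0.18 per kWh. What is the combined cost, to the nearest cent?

well pump: Runtime = 25 min × 31 = 775 min = 12.916666… h
well pump: 0.83 kW × 12.916666… h = 10.720833… kWh
microwave oven: Runtime = 10 h/day × 30 days = 300 h
microwave oven: 0.72 kW × 300 h = 216 kWh
immersion water heater: 2.14 kW × 194 h = 415.16 kWh
electric blanket: 0.175 kW × 152 h = 26.6 kWh
Total energy = 668.480833… kWh
Cost = 668.480833… × $0.18 = $120.33

$120.33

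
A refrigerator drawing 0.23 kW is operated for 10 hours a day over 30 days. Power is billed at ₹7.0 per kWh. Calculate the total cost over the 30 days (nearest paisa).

Runtime = 10 h/day × 30 days = 300 h
Energy = 0.23 kW × 300 h = 69 kWh
Cost = 69 kWh × ₹7.0/kWh = ₹483.00

₹483.00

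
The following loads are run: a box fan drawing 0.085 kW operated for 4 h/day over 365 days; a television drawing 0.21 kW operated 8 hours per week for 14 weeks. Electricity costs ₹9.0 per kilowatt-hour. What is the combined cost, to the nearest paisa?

₹1328.58

box fan: Runtime = 4 h/day × 365 days = 1460 h
box fan: 0.085 kW × 1460 h = 124.1 kWh
television: Runtime = 8 h/week × 14 weeks = 112 h
television: 0.21 kW × 112 h = 23.52 kWh
Total energy = 147.62 kWh
Cost = 147.62 × ₹9.0 = ₹1328.58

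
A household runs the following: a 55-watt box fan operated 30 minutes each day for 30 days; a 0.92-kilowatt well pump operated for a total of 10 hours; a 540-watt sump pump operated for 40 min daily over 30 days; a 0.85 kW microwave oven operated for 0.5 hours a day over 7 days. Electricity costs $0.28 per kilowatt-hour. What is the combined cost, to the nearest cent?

box fan: Runtime = 30 min × 30 = 900 min = 15 h
box fan: 0.055 kW × 15 h = 0.825 kWh
well pump: 0.92 kW × 10 h = 9.2 kWh
sump pump: Runtime = 40 min × 30 = 1200 min = 20 h
sump pump: 0.54 kW × 20 h = 10.8 kWh
microwave oven: Runtime = 0.5 h/day × 7 days = 3.5 h
microwave oven: 0.85 kW × 3.5 h = 2.975 kWh
Total energy = 23.8 kWh
Cost = 23.8 × $0.28 = $6.66

$6.66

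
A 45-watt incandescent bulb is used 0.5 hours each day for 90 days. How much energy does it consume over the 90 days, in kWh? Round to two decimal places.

Runtime = 0.5 h/day × 90 days = 45 h
Energy = 0.045 kW × 45 h = 2.025 kWh ≈ 2.03 kWh

2.03 kWh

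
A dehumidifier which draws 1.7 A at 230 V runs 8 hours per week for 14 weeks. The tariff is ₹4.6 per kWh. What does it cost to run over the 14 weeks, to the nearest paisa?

Power = 1.7 A × 230 V = 391 W = 0.391 kW
Runtime = 8 h/week × 14 weeks = 112 h
Energy = 0.391 kW × 112 h = 43.792 kWh
Cost = 43.792 kWh × ₹4.6/kWh = ₹201.44

₹201.44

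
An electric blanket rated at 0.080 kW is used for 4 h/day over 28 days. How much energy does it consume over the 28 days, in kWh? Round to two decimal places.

8.96 kWh

Runtime = 4 h/day × 28 days = 112 h
Energy = 0.08 kW × 112 h = 8.96 kWh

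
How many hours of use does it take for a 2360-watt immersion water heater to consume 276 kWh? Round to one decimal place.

116.9 h

Hours = 276 kWh ÷ 2.36 kW = 116.9 h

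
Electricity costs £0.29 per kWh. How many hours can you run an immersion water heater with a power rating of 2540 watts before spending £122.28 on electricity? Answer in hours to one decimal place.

166.0 h

Energy available = £122.28 ÷ £0.29/kWh = 421.6552 kWh
Hours = 421.6552 kWh ÷ 2.54 kW = 166.0 h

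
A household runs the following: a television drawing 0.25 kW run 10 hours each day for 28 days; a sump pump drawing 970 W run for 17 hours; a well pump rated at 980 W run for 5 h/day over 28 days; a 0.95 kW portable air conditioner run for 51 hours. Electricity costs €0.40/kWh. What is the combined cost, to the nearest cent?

€108.86

television: Runtime = 10 h/day × 28 days = 280 h
television: 0.25 kW × 280 h = 70 kWh
sump pump: 0.97 kW × 17 h = 16.49 kWh
well pump: Runtime = 5 h/day × 28 days = 140 h
well pump: 0.98 kW × 140 h = 137.2 kWh
portable air conditioner: 0.95 kW × 51 h = 48.45 kWh
Total energy = 272.14 kWh
Cost = 272.14 × €0.40 = €108.86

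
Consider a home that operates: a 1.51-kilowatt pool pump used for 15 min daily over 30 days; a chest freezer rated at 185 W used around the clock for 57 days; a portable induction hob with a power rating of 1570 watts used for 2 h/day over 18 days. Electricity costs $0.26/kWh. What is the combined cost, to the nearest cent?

$83.44

pool pump: Runtime = 15 min × 30 = 450 min = 7.5 h
pool pump: 1.51 kW × 7.5 h = 11.325 kWh
chest freezer: Runtime = 24 h × 57 = 1368 h
chest freezer: 0.185 kW × 1368 h = 253.08 kWh
portable induction hob: Runtime = 2 h/day × 18 days = 36 h
portable induction hob: 1.57 kW × 36 h = 56.52 kWh
Total energy = 320.925 kWh
Cost = 320.925 × $0.26 = $83.44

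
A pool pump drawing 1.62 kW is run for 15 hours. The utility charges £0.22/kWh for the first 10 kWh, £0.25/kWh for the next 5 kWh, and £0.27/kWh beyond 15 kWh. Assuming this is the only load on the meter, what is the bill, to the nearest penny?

£5.96

Energy = 1.62 kW × 15 h = 24.3 kWh
Tier 1 (0–10 kWh): 10 × £0.22 = £2.2
Tier 2 (10–15 kWh): 5 × £0.25 = £1.25
Above 15 kWh: 9.3 × £0.27 = £2.511
Bill = £5.96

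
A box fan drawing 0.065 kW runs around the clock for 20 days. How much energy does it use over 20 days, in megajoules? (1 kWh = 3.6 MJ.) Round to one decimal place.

Runtime = 24 h × 20 = 480 h
Energy = 0.065 kW × 480 h = 31.2 kWh
= 31.2 × 3.6 MJ = 112.3 MJ

112.3 MJ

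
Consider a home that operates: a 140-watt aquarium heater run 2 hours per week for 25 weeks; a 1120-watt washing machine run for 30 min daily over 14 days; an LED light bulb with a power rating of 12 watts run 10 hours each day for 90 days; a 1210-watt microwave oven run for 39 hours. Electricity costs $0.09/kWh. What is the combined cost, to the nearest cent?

$6.55

aquarium heater: Runtime = 2 h/week × 25 weeks = 50 h
aquarium heater: 0.14 kW × 50 h = 7 kWh
washing machine: Runtime = 30 min × 14 = 420 min = 7 h
washing machine: 1.12 kW × 7 h = 7.84 kWh
LED light bulb: Runtime = 10 h/day × 90 days = 900 h
LED light bulb: 0.012 kW × 900 h = 10.8 kWh
microwave oven: 1.21 kW × 39 h = 47.19 kWh
Total energy = 72.83 kWh
Cost = 72.83 × $0.09 = $6.55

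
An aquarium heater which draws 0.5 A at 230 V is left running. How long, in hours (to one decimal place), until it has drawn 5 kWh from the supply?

Power = 0.5 A × 230 V = 115 W = 0.115 kW
Hours = 5 kWh ÷ 0.115 kW = 43.5 h

43.5 h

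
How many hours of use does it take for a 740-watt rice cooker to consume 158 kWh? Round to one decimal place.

213.5 h

Hours = 158 kWh ÷ 0.74 kW = 213.5 h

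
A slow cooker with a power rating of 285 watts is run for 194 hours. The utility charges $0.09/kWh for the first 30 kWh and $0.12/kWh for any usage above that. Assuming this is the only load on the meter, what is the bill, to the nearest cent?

$5.73

Energy = 0.285 kW × 194 h = 55.29 kWh
Tier 1 (0–30 kWh): 30 × $0.09 = $2.7
Above 30 kWh: 25.29 × $0.12 = $3.0348
Bill = $5.73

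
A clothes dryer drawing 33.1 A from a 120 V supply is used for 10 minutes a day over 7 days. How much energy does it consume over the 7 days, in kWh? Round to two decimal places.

Power = 33.1 A × 120 V = 3972 W = 3.972 kW
Runtime = 10 min × 7 = 70 min = 1.166666… h
Energy = 3.972 kW × 1.166666… h = 4.634 kWh ≈ 4.63 kWh

4.63 kWh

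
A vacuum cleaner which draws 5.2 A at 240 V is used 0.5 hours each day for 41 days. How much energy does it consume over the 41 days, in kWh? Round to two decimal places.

25.58 kWh

Power = 5.2 A × 240 V = 1248 W = 1.248 kW
Runtime = 0.5 h/day × 41 days = 20.5 h
Energy = 1.248 kW × 20.5 h = 25.584 kWh ≈ 25.58 kWh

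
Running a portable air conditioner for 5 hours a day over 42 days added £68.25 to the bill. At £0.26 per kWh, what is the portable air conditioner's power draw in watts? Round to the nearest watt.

1250 W

Energy = £68.25 ÷ £0.26/kWh = 262.5 kWh
Runtime = 5 h/day × 42 days = 210 h
Power = 262.5 kWh ÷ 210 h = 1.25 kW = 1250 W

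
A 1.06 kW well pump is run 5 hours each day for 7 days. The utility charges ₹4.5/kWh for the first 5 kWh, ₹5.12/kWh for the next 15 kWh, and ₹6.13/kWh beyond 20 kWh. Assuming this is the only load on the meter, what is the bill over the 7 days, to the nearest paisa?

₹204.12

Runtime = 5 h/day × 7 days = 35 h
Energy = 1.06 kW × 35 h = 37.1 kWh
Tier 1 (0–5 kWh): 5 × ₹4.5 = ₹22.5
Tier 2 (5–20 kWh): 15 × ₹5.12 = ₹76.8
Above 20 kWh: 17.1 × ₹6.13 = ₹104.823
Bill = ₹204.12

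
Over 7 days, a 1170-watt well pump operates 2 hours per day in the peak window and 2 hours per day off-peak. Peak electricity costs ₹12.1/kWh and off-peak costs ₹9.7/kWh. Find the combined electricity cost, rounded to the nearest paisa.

₹357.08

Peak energy = 1.17 kW × 2 h × 7 = 16.38 kWh
Off-peak energy = 1.17 kW × 2 h × 7 = 16.38 kWh
Cost = 16.38 × ₹12.1 + 16.38 × ₹9.7 = ₹198.198 + ₹158.886 = ₹357.08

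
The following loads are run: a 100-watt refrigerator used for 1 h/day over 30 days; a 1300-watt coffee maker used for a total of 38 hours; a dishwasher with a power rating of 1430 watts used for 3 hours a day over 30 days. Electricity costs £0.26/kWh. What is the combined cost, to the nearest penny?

£47.09

refrigerator: Runtime = 1 h/day × 30 days = 30 h
refrigerator: 0.1 kW × 30 h = 3 kWh
coffee maker: 1.3 kW × 38 h = 49.4 kWh
dishwasher: Runtime = 3 h/day × 30 days = 90 h
dishwasher: 1.43 kW × 90 h = 128.7 kWh
Total energy = 181.1 kWh
Cost = 181.1 × £0.26 = £47.09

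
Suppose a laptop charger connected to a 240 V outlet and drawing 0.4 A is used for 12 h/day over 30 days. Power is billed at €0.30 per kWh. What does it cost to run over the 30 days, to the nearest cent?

€10.37

Power = 0.4 A × 240 V = 96 W = 0.096 kW
Runtime = 12 h/day × 30 days = 360 h
Energy = 0.096 kW × 360 h = 34.56 kWh
Cost = 34.56 kWh × €0.30/kWh = €10.37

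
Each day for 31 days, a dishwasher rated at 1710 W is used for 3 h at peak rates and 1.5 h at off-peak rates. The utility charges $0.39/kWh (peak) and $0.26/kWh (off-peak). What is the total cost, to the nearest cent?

$82.70

Peak energy = 1.71 kW × 3 h × 31 = 159.03 kWh
Off-peak energy = 1.71 kW × 1.5 h × 31 = 79.515 kWh
Cost = 159.03 × $0.39 + 79.515 × $0.26 = $62.0217 + $20.6739 = $82.70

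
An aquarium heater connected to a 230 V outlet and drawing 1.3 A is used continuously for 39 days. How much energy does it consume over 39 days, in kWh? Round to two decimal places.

279.86 kWh

Power = 1.3 A × 230 V = 299 W = 0.299 kW
Runtime = 24 h × 39 = 936 h
Energy = 0.299 kW × 936 h = 279.864 kWh ≈ 279.86 kWh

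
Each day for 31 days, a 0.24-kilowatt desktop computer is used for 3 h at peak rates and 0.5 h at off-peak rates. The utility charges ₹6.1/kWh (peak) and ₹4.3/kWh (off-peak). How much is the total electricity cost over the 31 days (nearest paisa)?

Peak energy = 0.24 kW × 3 h × 31 = 22.32 kWh
Off-peak energy = 0.24 kW × 0.5 h × 31 = 3.72 kWh
Cost = 22.32 × ₹6.1 + 3.72 × ₹4.3 = ₹136.152 + ₹15.996 = ₹152.15

₹152.15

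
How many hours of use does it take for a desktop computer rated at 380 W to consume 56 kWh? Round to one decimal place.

Hours = 56 kWh ÷ 0.38 kW = 147.4 h

147.4 h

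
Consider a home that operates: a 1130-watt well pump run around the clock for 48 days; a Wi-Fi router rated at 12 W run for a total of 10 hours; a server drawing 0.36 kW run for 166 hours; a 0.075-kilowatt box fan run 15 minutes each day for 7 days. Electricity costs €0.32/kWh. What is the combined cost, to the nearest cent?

€435.77

well pump: Runtime = 24 h × 48 = 1152 h
well pump: 1.13 kW × 1152 h = 1301.76 kWh
Wi-Fi router: 0.012 kW × 10 h = 0.12 kWh
server: 0.36 kW × 166 h = 59.76 kWh
box fan: Runtime = 15 min × 7 = 105 min = 1.75 h
box fan: 0.075 kW × 1.75 h = 0.13125 kWh
Total energy = 1361.77125 kWh
Cost = 1361.77125 × €0.32 = €435.77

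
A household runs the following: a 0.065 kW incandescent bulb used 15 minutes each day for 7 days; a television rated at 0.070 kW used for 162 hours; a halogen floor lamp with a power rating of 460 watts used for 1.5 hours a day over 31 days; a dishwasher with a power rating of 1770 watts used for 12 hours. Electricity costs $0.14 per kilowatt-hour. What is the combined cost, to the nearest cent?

$7.57

incandescent bulb: Runtime = 15 min × 7 = 105 min = 1.75 h
incandescent bulb: 0.065 kW × 1.75 h = 0.11375 kWh
television: 0.07 kW × 162 h = 11.34 kWh
halogen floor lamp: Runtime = 1.5 h/day × 31 days = 46.5 h
halogen floor lamp: 0.46 kW × 46.5 h = 21.39 kWh
dishwasher: 1.77 kW × 12 h = 21.24 kWh
Total energy = 54.08375 kWh
Cost = 54.08375 × $0.14 = $7.57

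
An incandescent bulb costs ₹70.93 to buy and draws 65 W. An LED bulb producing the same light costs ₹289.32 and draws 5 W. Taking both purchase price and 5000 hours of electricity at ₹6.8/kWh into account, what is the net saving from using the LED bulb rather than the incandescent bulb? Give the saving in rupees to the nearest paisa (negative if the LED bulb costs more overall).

₹1821.61

incandescent bulb: ₹70.93 + (65/1000) kW × 5000 h × ₹6.8 = ₹70.93 + ₹2210 = ₹2280.93
LED bulb: ₹289.32 + (5/1000) kW × 5000 h × ₹6.8 = ₹289.32 + ₹170 = ₹459.32
Saving = ₹2280.93 − ₹459.32 = ₹1821.61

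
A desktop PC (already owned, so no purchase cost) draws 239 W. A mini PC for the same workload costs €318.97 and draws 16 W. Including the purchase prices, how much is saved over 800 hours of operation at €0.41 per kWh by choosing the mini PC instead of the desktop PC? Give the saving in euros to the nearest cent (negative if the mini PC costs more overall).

-€245.83

desktop PC: €0.00 + (239/1000) kW × 800 h × €0.41 = €0.00 + €78.392 = €78.392
mini PC: €318.97 + (16/1000) kW × 800 h × €0.41 = €318.97 + €5.248 = €324.218
Saving = €78.392 − €324.218 = −€245.826 → -€245.83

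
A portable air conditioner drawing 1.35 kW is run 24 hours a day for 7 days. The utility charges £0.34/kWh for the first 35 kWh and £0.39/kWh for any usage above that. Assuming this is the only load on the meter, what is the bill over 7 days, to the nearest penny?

£86.70

Runtime = 24 h × 7 = 168 h
Energy = 1.35 kW × 168 h = 226.8 kWh
Tier 1 (0–35 kWh): 35 × £0.34 = £11.9
Above 35 kWh: 191.8 × £0.39 = £74.802
Bill = £86.70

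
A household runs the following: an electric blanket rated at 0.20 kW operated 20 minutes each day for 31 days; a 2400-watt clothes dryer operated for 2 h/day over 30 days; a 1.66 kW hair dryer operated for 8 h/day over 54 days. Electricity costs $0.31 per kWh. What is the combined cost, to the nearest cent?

$267.59

electric blanket: Runtime = 20 min × 31 = 620 min = 10.333333… h
electric blanket: 0.2 kW × 10.333333… h = 2.066666… kWh
clothes dryer: Runtime = 2 h/day × 30 days = 60 h
clothes dryer: 2.4 kW × 60 h = 144 kWh
hair dryer: Runtime = 8 h/day × 54 days = 432 h
hair dryer: 1.66 kW × 432 h = 717.12 kWh
Total energy = 863.186666… kWh
Cost = 863.186666… × $0.31 = $267.59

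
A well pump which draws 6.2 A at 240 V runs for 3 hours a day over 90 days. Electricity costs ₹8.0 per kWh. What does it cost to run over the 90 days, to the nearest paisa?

Power = 6.2 A × 240 V = 1488 W = 1.488 kW
Runtime = 3 h/day × 90 days = 270 h
Energy = 1.488 kW × 270 h = 401.76 kWh
Cost = 401.76 kWh × ₹8.0/kWh = ₹3214.08

₹3214.08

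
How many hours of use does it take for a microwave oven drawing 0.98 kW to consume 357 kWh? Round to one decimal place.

Hours = 357 kWh ÷ 0.98 kW = 364.3 h

364.3 h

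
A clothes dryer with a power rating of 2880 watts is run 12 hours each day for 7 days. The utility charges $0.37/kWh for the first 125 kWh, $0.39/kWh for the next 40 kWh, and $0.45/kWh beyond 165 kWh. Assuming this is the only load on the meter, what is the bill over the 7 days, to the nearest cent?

Runtime = 12 h/day × 7 days = 84 h
Energy = 2.88 kW × 84 h = 241.92 kWh
Tier 1 (0–125 kWh): 125 × $0.37 = $46.25
Tier 2 (125–165 kWh): 40 × $0.39 = $15.6
Above 165 kWh: 76.92 × $0.45 = $34.614
Bill = $96.46

$96.46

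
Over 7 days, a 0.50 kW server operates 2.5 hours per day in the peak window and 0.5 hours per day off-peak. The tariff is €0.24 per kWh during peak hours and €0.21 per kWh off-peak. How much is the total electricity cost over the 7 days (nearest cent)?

Peak energy = 0.5 kW × 2.5 h × 7 = 8.75 kWh
Off-peak energy = 0.5 kW × 0.5 h × 7 = 1.75 kWh
Cost = 8.75 × €0.24 + 1.75 × €0.21 = €2.1 + €0.3675 = €2.47

€2.47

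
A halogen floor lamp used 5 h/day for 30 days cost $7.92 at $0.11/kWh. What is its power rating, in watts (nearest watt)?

Energy = $7.92 ÷ $0.11/kWh = 72 kWh
Runtime = 5 h/day × 30 days = 150 h
Power = 72 kWh ÷ 150 h = 0.48 kW = 480 W

480 W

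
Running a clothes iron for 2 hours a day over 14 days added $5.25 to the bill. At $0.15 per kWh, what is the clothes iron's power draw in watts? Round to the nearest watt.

Energy = $5.25 ÷ $0.15/kWh = 35 kWh
Runtime = 2 h/day × 14 days = 28 h
Power = 35 kWh ÷ 28 h = 1.25 kW = 1250 W

1250 W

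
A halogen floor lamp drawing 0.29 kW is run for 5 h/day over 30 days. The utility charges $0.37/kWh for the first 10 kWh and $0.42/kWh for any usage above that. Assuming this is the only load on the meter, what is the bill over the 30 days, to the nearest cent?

Runtime = 5 h/day × 30 days = 150 h
Energy = 0.29 kW × 150 h = 43.5 kWh
Tier 1 (0–10 kWh): 10 × $0.37 = $3.7
Above 10 kWh: 33.5 × $0.42 = $14.07
Bill = $17.77

$17.77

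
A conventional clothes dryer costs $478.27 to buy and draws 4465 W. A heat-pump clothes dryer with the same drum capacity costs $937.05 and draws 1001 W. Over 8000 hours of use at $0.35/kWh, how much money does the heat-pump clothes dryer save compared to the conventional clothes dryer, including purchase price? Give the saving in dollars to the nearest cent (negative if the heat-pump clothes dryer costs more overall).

conventional clothes dryer: $478.27 + (4465/1000) kW × 8000 h × $0.35 = $478.27 + $12502 = $12980.27
heat-pump clothes dryer: $937.05 + (1001/1000) kW × 8000 h × $0.35 = $937.05 + $2802.8 = $3739.85
Saving = $12980.27 − $3739.85 = $9240.42

$9240.42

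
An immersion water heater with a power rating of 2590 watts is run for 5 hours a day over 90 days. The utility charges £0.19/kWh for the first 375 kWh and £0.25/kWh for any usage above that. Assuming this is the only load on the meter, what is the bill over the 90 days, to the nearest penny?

Runtime = 5 h/day × 90 days = 450 h
Energy = 2.59 kW × 450 h = 1165.5 kWh
Tier 1 (0–375 kWh): 375 × £0.19 = £71.25
Above 375 kWh: 790.5 × £0.25 = £197.625
Bill = £268.88

£268.88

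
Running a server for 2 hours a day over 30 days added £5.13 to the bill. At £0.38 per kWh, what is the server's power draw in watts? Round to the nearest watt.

Energy = £5.13 ÷ £0.38/kWh = 13.5 kWh
Runtime = 2 h/day × 30 days = 60 h
Power = 13.5 kWh ÷ 60 h = 0.225 kW = 225 W

225 W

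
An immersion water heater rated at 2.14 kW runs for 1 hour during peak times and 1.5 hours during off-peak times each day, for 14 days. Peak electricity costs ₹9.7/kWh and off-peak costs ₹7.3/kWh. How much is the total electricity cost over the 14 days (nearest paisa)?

₹618.67

Peak energy = 2.14 kW × 1 h × 14 = 29.96 kWh
Off-peak energy = 2.14 kW × 1.5 h × 14 = 44.94 kWh
Cost = 29.96 × ₹9.7 + 44.94 × ₹7.3 = ₹290.612 + ₹328.062 = ₹618.67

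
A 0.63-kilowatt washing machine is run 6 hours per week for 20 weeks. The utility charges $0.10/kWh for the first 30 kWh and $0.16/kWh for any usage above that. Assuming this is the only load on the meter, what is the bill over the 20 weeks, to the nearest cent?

$10.30

Runtime = 6 h/week × 20 weeks = 120 h
Energy = 0.63 kW × 120 h = 75.6 kWh
Tier 1 (0–30 kWh): 30 × $0.10 = $3
Above 30 kWh: 45.6 × $0.16 = $7.296
Bill = $10.30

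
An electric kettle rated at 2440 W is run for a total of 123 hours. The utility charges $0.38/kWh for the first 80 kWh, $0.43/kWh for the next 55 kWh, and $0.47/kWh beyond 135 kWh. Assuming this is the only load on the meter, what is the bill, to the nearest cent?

$131.66

Energy = 2.44 kW × 123 h = 300.12 kWh
Tier 1 (0–80 kWh): 80 × $0.38 = $30.4
Tier 2 (80–135 kWh): 55 × $0.43 = $23.65
Above 135 kWh: 165.12 × $0.47 = $77.6064
Bill = $131.66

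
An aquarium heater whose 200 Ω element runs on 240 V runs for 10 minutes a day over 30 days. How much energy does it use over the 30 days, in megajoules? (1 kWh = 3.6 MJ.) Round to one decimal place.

Power = V²/R = 240²/200 = 288 W = 0.288 kW
Runtime = 10 min × 30 = 300 min = 5 h
Energy = 0.288 kW × 5 h = 1.44 kWh
= 1.44 × 3.6 MJ = 5.2 MJ

5.2 MJ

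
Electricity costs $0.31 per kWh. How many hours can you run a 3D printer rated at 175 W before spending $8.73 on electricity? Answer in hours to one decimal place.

Energy available = $8.73 ÷ $0.31/kWh = 28.1613 kWh
Hours = 28.1613 kWh ÷ 0.175 kW = 160.9 h

160.9 h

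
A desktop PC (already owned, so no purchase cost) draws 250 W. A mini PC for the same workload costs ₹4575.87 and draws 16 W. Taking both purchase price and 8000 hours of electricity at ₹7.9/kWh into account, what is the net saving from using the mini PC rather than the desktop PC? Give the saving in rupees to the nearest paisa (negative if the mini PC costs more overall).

₹10212.93

desktop PC: ₹0.00 + (250/1000) kW × 8000 h × ₹7.9 = ₹0.00 + ₹15800 = ₹15800
mini PC: ₹4575.87 + (16/1000) kW × 8000 h × ₹7.9 = ₹4575.87 + ₹1011.2 = ₹5587.07
Saving = ₹15800 − ₹5587.07 = ₹10212.93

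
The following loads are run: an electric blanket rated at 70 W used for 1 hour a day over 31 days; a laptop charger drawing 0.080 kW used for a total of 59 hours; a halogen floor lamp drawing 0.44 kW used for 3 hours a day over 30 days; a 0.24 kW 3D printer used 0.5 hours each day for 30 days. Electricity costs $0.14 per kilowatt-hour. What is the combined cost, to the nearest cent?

electric blanket: Runtime = 1 h/day × 31 days = 31 h
electric blanket: 0.07 kW × 31 h = 2.17 kWh
laptop charger: 0.08 kW × 59 h = 4.72 kWh
halogen floor lamp: Runtime = 3 h/day × 30 days = 90 h
halogen floor lamp: 0.44 kW × 90 h = 39.6 kWh
3D printer: Runtime = 0.5 h/day × 30 days = 15 h
3D printer: 0.24 kW × 15 h = 3.6 kWh
Total energy = 50.09 kWh
Cost = 50.09 × $0.14 = $7.01

$7.01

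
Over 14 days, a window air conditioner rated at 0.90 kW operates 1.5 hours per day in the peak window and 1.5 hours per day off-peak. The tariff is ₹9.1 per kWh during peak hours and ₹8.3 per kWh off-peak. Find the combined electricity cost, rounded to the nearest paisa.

Peak energy = 0.9 kW × 1.5 h × 14 = 18.9 kWh
Off-peak energy = 0.9 kW × 1.5 h × 14 = 18.9 kWh
Cost = 18.9 × ₹9.1 + 18.9 × ₹8.3 = ₹171.99 + ₹156.87 = ₹328.86

₹328.86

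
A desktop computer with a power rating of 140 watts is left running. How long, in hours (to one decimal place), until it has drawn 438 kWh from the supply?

3128.6 h

Hours = 438 kWh ÷ 0.14 kW = 3128.6 h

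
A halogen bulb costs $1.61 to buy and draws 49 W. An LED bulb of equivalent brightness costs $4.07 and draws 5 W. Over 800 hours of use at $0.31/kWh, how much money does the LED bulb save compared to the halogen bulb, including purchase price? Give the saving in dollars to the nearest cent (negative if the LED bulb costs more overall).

$8.45

halogen bulb: $1.61 + (49/1000) kW × 800 h × $0.31 = $1.61 + $12.152 = $13.762
LED bulb: $4.07 + (5/1000) kW × 800 h × $0.31 = $4.07 + $1.24 = $5.31
Saving = $13.762 − $5.31 = $8.452 → $8.45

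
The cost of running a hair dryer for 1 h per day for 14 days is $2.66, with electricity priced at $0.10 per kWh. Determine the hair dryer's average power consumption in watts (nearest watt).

1900 W

Energy = $2.66 ÷ $0.10/kWh = 26.6 kWh
Runtime = 1 h/day × 14 days = 14 h
Power = 26.6 kWh ÷ 14 h = 1.9 kW = 1900 W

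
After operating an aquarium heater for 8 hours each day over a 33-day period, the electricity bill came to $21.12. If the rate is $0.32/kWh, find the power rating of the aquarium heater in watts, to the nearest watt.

250 W

Energy = $21.12 ÷ $0.32/kWh = 66 kWh
Runtime = 8 h/day × 33 days = 264 h
Power = 66 kWh ÷ 264 h = 0.25 kW = 250 W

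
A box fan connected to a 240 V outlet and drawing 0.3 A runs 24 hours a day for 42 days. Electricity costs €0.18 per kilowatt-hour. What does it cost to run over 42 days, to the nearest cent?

€13.06

Power = 0.3 A × 240 V = 72 W = 0.072 kW
Runtime = 24 h × 42 = 1008 h
Energy = 0.072 kW × 1008 h = 72.576 kWh
Cost = 72.576 kWh × €0.18/kWh = €13.06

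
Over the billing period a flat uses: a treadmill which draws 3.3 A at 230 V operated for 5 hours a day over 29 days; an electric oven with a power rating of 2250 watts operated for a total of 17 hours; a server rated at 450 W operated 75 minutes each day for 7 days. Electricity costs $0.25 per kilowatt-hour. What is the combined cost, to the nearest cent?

treadmill: Power = 3.3 A × 230 V = 759 W = 0.759 kW
treadmill: Runtime = 5 h/day × 29 days = 145 h
treadmill: 0.759 kW × 145 h = 110.055 kWh
electric oven: 2.25 kW × 17 h = 38.25 kWh
server: Runtime = 75 min × 7 = 525 min = 8.75 h
server: 0.45 kW × 8.75 h = 3.9375 kWh
Total energy = 152.2425 kWh
Cost = 152.2425 × $0.25 = $38.06

$38.06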